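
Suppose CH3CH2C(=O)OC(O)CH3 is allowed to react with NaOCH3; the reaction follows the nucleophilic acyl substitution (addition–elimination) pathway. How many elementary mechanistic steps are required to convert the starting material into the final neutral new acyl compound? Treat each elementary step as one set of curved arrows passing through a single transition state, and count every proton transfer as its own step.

Step 1: A lone pair on the O of CH3O⁻ attacks the electrophilic acyl carbon; the π(C=O) electrons move onto oxygen, giving a tetrahedral intermediate.
Step 2: An oxygen lone pair re-forms the C=O π bond as the C–O σ-bond breaks; CH3CO2⁻ is expelled.
Total: 2 elementary steps.

2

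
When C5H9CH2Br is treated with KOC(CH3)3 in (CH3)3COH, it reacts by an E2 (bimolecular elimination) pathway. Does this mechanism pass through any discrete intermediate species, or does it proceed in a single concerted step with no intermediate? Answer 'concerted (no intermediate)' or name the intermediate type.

concerted (no intermediate)

In one step, (CH3)3CO⁻ pulls off a β-proton, the C–Br bond cleaves, and a C=C double bond forms between the α- and β-carbons (E2, anti elimination).
All bond changes occur in one transition state; no discrete intermediate is formed.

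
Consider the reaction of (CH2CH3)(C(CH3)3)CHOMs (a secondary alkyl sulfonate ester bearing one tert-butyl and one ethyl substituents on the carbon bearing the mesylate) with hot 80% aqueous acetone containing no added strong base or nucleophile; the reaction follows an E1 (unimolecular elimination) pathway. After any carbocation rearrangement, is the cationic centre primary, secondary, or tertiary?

tertiary

Step 1: Unassisted departure of MsO⁻ (taking the C–O bonding pair) generates a secondary carbocation.
Step 2: A 1,2-methyl shift from the adjacent tert-butyl carbon moves the positive charge from the secondary centre to an adjacent carbon, generating a more stable tertiary carbocation.
The cation rearranges from secondary to tertiary via a 1,2-methyl shift from the adjacent tert-butyl carbon; the tertiary cation is what reacts next.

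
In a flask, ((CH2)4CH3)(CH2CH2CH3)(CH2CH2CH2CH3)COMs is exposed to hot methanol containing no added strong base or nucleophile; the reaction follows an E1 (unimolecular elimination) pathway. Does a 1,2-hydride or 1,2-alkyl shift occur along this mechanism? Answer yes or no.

no

The first-formed carbocation is tertiary.
No single 1,2-shift to an adjacent carbon would produce a more-substituted cation than the one already present, so no rearrangement occurs.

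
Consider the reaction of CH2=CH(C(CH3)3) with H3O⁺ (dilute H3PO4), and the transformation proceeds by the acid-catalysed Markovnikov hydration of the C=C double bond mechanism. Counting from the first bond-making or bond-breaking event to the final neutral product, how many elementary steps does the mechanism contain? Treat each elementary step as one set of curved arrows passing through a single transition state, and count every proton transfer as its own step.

4

Step 1: Electrophilic addition begins with the π(C=C) electrons forming a bond to the proton of H3O⁺. Following Markovnikov's rule, the resulting cation is secondary. H2O is released.
Step 2: Carbocation rearrangement: a 1,2-methyl shift from the adjacent tert-butyl carbon converts the initially-formed secondary cation into the more stable tertiary cation.
Step 3: Nucleophilic capture of the cation by H2O produces the protonated alcohol (an oxonium ion).
Step 4: Proton transfer from the O–H of the oxonium ion to H2O completes the catalytic cycle and yields the alcohol.
Total: 4 elementary steps.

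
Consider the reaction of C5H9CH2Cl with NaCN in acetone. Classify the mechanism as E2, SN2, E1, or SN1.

SN2

Conditions: a primary substrate with a strong nucleophile in the polar aprotic solvent acetone.
These conditions are the textbook signature of the SN2 pathway.
An unhindered substrate with a strong nucleophile in a polar aprotic solvent favours one-step backside displacement.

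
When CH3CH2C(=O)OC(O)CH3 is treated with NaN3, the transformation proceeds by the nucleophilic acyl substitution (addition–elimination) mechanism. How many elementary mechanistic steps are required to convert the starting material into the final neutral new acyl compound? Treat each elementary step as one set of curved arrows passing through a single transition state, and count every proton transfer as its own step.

Step 1: Nucleophilic addition of N3⁻ to the acyl carbon breaks the π(C=O) bond and yields a tetrahedral, anionic intermediate.
Step 2: An oxygen lone pair re-forms the C=O π bond as the C–O σ-bond breaks; CH3CO2⁻ is expelled.
Total: 2 elementary steps.

2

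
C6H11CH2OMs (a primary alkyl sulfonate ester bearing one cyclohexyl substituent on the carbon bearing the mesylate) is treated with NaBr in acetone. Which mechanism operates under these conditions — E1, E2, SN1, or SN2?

Conditions: a primary substrate with a strong nucleophile in the polar aprotic solvent acetone.
These conditions are the textbook signature of the SN2 pathway.
An unhindered substrate with a strong nucleophile in a polar aprotic solvent favours one-step backside displacement.

SN2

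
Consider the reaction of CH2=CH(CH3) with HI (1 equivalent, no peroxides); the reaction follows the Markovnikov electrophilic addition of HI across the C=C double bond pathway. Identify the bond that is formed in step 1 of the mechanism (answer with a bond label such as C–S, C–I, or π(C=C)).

C–H

Step 1: Protonation of the alkene by HI: the π bond acts as the nucleophile and picks up H⁺, giving the more stable (Markovnikov) secondary carbocation. The H–I bond breaks heterolytically, releasing I⁻.
The bond formed in this step is the C–H bond.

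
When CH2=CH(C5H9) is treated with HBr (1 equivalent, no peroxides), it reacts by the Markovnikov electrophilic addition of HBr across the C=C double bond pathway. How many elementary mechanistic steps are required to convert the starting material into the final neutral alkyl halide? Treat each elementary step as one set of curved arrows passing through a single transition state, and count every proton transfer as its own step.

Step 1: Electrophilic addition begins with the π(C=C) electrons forming a bond to the proton of HBr. Following Markovnikov's rule, the resulting cation is secondary. The H–Br bond breaks heterolytically, releasing Br⁻.
Step 2: A 1,2-hydride shift from the adjacent cyclopentyl carbon moves the positive charge from the secondary centre to an adjacent carbon, generating a more stable tertiary carbocation.
Step 3: Nucleophilic attack by Br⁻ on the carbocation completes the addition, giving R–Br.
Total: 3 elementary steps.

3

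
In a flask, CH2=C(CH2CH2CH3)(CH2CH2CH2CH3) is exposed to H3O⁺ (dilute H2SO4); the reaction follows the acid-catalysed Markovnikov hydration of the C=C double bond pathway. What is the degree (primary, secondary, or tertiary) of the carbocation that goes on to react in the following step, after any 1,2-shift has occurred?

Step 1: Protonation of the alkene by H3O⁺: the π bond acts as the nucleophile and picks up H⁺, giving the more stable (Markovnikov) tertiary carbocation. H2O is released.
No single 1,2-shift to an adjacent carbon would give a more-substituted cation, so no rearrangement occurs.

tertiary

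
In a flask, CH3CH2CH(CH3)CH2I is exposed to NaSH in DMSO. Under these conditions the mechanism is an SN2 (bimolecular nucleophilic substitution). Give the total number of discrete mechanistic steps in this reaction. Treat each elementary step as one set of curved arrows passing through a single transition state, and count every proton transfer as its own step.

1

Step 1: Backside attack by HS⁻ on the carbon bearing the iodide: the new C–S bond forms as the C–I bond breaks, with Walden inversion at carbon.
Total: 1 elementary step.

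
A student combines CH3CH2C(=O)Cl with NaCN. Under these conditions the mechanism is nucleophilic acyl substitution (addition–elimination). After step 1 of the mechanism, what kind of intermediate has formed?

Step 1: Nucleophilic addition of CN⁻ to the acyl carbon breaks the π(C=O) bond and yields a tetrahedral, anionic intermediate.
After step 1 the species present is a tetrahedral intermediate.

tetrahedral intermediate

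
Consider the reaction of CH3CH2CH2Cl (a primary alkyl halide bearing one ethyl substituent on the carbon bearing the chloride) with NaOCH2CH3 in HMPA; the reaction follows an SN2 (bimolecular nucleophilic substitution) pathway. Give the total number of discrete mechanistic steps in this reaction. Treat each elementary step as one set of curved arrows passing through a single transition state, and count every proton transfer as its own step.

Step 1: The ethoxide nucleophile donates a lone pair from O to the α-carbon in a backside attack; simultaneously the C–Cl σ-bond breaks and both of its electrons leave with Cl⁻. One concerted step with inversion of configuration.
Total: 1 elementary step.

1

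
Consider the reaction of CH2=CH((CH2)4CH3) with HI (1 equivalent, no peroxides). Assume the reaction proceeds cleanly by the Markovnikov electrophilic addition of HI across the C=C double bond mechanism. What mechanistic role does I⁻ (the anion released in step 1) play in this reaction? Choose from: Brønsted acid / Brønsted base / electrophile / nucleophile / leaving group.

nucleophile

Step 2: The I⁻ anion donates a lone pair to the carbocation, forming the new C–I σ-bond and giving the neutral alkyl halide.
I⁻ (the anion released in step 1) donates an electron pair to form a new σ-bond to carbon — it is the nucleophile.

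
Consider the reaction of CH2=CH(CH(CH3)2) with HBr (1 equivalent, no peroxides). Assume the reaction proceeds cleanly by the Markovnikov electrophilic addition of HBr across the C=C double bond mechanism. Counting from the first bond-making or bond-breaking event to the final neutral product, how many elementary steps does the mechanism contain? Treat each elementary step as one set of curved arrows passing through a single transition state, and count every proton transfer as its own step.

Step 1: Protonation of the alkene by HBr: the π bond acts as the nucleophile and picks up H⁺, giving the more stable (Markovnikov) secondary carbocation. The H–Br bond breaks heterolytically, releasing Br⁻.
Step 2: A 1,2-hydride shift from the adjacent isopropyl carbon moves the positive charge from the secondary centre to an adjacent carbon, generating a more stable tertiary carbocation.
Step 3: The Br⁻ anion donates a lone pair to the carbocation, forming the new C–Br σ-bond and giving the neutral alkyl halide.
Total: 3 elementary steps.

3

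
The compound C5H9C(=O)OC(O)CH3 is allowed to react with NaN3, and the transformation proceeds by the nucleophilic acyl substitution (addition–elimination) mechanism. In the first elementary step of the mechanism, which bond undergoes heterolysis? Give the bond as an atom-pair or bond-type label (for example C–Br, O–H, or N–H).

Step 1: Nucleophilic addition of N3⁻ to the acyl carbon breaks the π(C=O) bond and yields a tetrahedral, anionic intermediate.
The bond broken in this step is the π(C=O) bond.

π(C=O)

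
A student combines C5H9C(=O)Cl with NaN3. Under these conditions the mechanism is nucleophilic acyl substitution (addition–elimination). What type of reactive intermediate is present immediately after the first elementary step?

Step 1: N3⁻ adds to the carbonyl carbon; the C=O π electrons shift onto oxygen and a tetrahedral alkoxide intermediate forms.
After step 1 the species present is a tetrahedral intermediate.

tetrahedral intermediate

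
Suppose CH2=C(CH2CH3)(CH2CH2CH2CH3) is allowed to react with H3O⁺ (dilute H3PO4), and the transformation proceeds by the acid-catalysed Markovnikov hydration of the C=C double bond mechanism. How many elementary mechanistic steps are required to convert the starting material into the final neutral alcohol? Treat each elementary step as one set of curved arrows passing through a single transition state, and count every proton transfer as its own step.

3

Step 1: Electrophilic addition begins with the π(C=C) electrons forming a bond to the proton of H3O⁺. Following Markovnikov's rule, the resulting cation is tertiary. H2O is released.
(No 1,2-shift: no single shift to an adjacent carbon would give a more stable cation.)
Step 2: Nucleophilic capture of the cation by H2O produces the protonated alcohol (an oxonium ion).
Step 3: H2O removes a proton from the oxonium oxygen, regenerating H3O⁺ and giving the neutral alcohol.
Total: 3 elementary steps.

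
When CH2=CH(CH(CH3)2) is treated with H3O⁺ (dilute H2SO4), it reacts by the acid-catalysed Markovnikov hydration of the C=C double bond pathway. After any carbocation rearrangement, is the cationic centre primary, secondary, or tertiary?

Step 1: Protonation of the alkene by H3O⁺: the π bond acts as the nucleophile and picks up H⁺, giving the more stable (Markovnikov) secondary carbocation. H2O is released.
Step 2: A 1,2-hydride shift from the adjacent isopropyl carbon moves the positive charge from the secondary centre to an adjacent carbon, generating a more stable tertiary carbocation.
The cation rearranges from secondary to tertiary via a 1,2-hydride shift from the adjacent isopropyl carbon; the tertiary cation is what reacts next.

tertiary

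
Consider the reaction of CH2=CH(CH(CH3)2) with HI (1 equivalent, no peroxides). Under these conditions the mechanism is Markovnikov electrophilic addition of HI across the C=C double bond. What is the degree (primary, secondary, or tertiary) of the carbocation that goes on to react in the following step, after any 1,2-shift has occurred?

Step 1: The π electrons of the C=C bond attack a proton of HI; Markovnikov addition places the new C–H on the less-substituted alkene carbon, so the positive charge ends up on the more-substituted carbon — a secondary carbocation. The H–I bond breaks heterolytically, releasing I⁻.
Step 2: Carbocation rearrangement: a 1,2-hydride shift from the adjacent isopropyl carbon converts the initially-formed secondary cation into the more stable tertiary cation.
The cation rearranges from secondary to tertiary via a 1,2-hydride shift from the adjacent isopropyl carbon; the tertiary cation is what reacts next.

tertiary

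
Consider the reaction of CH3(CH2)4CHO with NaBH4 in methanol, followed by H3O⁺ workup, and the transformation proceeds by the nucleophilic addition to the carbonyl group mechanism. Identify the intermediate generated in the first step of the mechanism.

Step 1: A lone pair / filled orbital on H⁻ (delivered from BH4⁻) attacks the electrophilic carbonyl carbon; the π(C=O) electrons shift onto oxygen, producing a tetrahedral alkoxide intermediate.
After step 1 the species present is a tetrahedral alkoxide intermediate.

tetrahedral alkoxide intermediate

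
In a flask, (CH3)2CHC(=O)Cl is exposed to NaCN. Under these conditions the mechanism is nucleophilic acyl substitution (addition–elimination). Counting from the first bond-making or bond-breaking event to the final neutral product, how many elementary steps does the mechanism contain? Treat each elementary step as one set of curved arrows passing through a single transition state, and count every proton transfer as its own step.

Step 1: CN⁻ adds to the carbonyl carbon; the C=O π electrons shift onto oxygen and a tetrahedral alkoxide intermediate forms.
Step 2: Collapse of the tetrahedral intermediate: the alkoxide oxygen pushes its lone pair back to re-form C=O while Cl⁻ leaves.
Total: 2 elementary steps.

2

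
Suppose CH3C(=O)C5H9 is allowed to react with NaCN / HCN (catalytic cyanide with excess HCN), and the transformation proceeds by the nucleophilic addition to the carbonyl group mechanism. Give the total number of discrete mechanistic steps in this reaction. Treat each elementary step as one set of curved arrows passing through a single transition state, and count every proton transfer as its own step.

2

Step 1: Nucleophilic addition: CN⁻ adds to the carbonyl carbon, pushing the π(C=O) electron pair onto oxygen and giving a tetrahedral alkoxide.
Step 2: The alkoxide oxygen removes a proton from HCN present in the mixture, giving a cyanohydrin and regenerating CN⁻.
Total: 2 elementary steps.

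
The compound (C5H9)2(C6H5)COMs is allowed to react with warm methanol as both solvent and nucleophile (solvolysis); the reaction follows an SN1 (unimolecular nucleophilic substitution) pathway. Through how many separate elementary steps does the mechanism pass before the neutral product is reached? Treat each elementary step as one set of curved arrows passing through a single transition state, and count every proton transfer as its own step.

3

Step 1: The C–O bond breaks with both electrons going to the mesylate; MsO⁻ leaves and a tertiary carbocation remains.
(No 1,2-shift: no single shift to an adjacent carbon would give a more stable cation.)
Step 2: CH3OH donates an oxygen lone pair into the empty p orbital of the cation, giving a protonated ether (an oxonium ion).
Step 3: Deprotonation of the oxonium oxygen by solvent methanol yields the neutral ether.
Total: 3 elementary steps.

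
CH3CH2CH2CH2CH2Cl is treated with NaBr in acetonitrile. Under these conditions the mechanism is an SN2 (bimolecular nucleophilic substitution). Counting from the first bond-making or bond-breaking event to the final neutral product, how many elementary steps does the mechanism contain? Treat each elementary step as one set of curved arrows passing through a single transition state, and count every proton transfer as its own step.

1

Step 1: The bromide nucleophile donates a lone pair from Br to the α-carbon in a backside attack; simultaneously the C–Cl σ-bond breaks and both of its electrons leave with Cl⁻. One concerted step with inversion of configuration.
Total: 1 elementary step.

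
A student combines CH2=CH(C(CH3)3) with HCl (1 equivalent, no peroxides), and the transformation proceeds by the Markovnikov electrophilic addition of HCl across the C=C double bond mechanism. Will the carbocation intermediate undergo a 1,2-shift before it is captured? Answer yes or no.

The first-formed carbocation is secondary.
The adjacent tert-butyl carbon has no hydrogen but bears methyl groups; migration of one methyl with its bonding pair (a 1,2-methyl shift) places the charge on a tertiary centre.
Tertiary is more stable than secondary, so the shift occurs.

yes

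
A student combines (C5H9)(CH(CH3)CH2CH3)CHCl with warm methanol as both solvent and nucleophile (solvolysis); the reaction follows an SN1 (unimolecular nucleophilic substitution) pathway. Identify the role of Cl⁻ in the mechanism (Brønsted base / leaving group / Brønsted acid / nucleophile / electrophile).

leaving group

Step 1: Ionisation: the C–Cl σ-bond cleaves heterolytically; both bonding electrons depart with Cl⁻, leaving a secondary carbocation at the α-carbon.
Cl⁻ departs with both electrons of the breaking σ-bond — that is the definition of a leaving group.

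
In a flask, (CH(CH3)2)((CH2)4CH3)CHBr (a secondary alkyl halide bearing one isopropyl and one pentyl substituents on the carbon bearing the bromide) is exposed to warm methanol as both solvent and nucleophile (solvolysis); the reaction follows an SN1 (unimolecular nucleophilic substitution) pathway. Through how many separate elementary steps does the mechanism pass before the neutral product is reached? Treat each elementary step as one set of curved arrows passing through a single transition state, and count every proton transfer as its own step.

Step 1: Ionisation: the C–Br σ-bond cleaves heterolytically; both bonding electrons depart with Br⁻, leaving a secondary carbocation at the α-carbon.
Step 2: Carbocation rearrangement: a 1,2-hydride shift from the adjacent isopropyl carbon converts the initially-formed secondary cation into the more stable tertiary cation.
Step 3: CH3OH donates an oxygen lone pair into the empty p orbital of the cation, giving a protonated ether (an oxonium ion).
Step 4: A second solvent molecule removes the proton on oxygen, giving the neutral ether product.
Total: 4 elementary steps.

4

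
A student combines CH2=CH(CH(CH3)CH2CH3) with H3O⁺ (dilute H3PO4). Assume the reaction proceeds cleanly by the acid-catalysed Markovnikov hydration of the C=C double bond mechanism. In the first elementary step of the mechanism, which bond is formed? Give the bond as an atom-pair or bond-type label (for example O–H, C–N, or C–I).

Step 1: The π electrons of the C=C bond attack a proton of H3O⁺; Markovnikov addition places the new C–H on the less-substituted alkene carbon, so the positive charge ends up on the more-substituted carbon — a secondary carbocation. H2O is released.
The bond formed in this step is the C–H bond.

C–H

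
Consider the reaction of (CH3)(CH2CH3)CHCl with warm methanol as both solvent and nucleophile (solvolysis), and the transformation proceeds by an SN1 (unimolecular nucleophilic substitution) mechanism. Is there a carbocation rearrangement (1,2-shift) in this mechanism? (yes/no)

no

The first-formed carbocation is secondary.
No single 1,2-shift to an adjacent carbon would produce a more-substituted cation than the one already present, so no rearrangement occurs.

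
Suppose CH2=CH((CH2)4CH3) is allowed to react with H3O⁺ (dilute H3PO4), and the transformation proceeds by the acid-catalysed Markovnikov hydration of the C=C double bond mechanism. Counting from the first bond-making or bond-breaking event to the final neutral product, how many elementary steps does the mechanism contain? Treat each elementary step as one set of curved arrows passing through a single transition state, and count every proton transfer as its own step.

3

Step 1: Electrophilic addition begins with the π(C=C) electrons forming a bond to the proton of H3O⁺. Following Markovnikov's rule, the resulting cation is secondary. H2O is released.
(No 1,2-shift: no single shift to an adjacent carbon would give a more stable cation.)
Step 2: A lone pair on the oxygen of H2O attacks the carbocation, forming a C–O bond and an oxonium ion (a protonated alcohol).
Step 3: H2O removes a proton from the oxonium oxygen, regenerating H3O⁺ and giving the neutral alcohol.
Total: 3 elementary steps.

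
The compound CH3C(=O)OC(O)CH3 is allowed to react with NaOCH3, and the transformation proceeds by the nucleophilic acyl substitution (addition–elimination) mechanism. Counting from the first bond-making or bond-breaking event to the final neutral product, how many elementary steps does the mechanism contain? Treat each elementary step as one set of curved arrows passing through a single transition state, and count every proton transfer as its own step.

Step 1: Nucleophilic addition of CH3O⁻ to the acyl carbon breaks the π(C=O) bond and yields a tetrahedral, anionic intermediate.
Step 2: Elimination step: re-formation of the carbonyl π bond drives out CH3CO2⁻, giving the new acyl compound.
Total: 2 elementary steps.

2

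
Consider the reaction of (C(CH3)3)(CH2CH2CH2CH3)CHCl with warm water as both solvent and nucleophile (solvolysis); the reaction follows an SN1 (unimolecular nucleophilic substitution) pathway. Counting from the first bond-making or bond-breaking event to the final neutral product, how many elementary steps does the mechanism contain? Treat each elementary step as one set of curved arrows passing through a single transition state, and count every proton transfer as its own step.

Step 1: Unassisted departure of Cl⁻ (taking the C–Cl bonding pair) generates a secondary carbocation.
Step 2: A 1,2-methyl shift from the adjacent tert-butyl carbon moves the positive charge from the secondary centre to an adjacent carbon, generating a more stable tertiary carbocation.
Step 3: Nucleophilic capture: the oxygen of H2O bonds to the cationic carbon, producing an oxonium-ion intermediate.
Step 4: A second solvent molecule removes the proton on oxygen, giving the neutral alcohol product.
Total: 4 elementary steps.

4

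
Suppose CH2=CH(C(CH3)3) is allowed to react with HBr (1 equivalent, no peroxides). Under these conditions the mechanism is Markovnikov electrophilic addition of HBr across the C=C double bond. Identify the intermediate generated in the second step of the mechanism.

Step 1: The π electrons of the C=C bond attack a proton of HBr; Markovnikov addition places the new C–H on the less-substituted alkene carbon, so the positive charge ends up on the more-substituted carbon — a secondary carbocation. The H–Br bond breaks heterolytically, releasing Br⁻.
Step 2: Carbocation rearrangement: a 1,2-methyl shift from the adjacent tert-butyl carbon converts the initially-formed secondary cation into the more stable tertiary cation.
After step 2 the species present is a tertiary carbocation.

tertiary carbocation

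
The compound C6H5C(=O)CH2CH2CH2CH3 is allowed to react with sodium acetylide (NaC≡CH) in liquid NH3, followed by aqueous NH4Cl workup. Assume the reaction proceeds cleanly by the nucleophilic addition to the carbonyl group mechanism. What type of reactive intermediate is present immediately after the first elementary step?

tetrahedral alkoxide intermediate

Step 1: Nucleophilic addition: HC≡C⁻ adds to the carbonyl carbon, pushing the π(C=O) electron pair onto oxygen and giving a tetrahedral alkoxide.
After step 1 the species present is a tetrahedral alkoxide intermediate.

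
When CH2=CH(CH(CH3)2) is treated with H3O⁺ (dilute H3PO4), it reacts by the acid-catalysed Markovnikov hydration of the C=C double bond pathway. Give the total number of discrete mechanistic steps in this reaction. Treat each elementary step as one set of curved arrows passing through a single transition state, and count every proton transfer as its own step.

Step 1: The π electrons of the C=C bond attack a proton of H3O⁺; Markovnikov addition places the new C–H on the less-substituted alkene carbon, so the positive charge ends up on the more-substituted carbon — a secondary carbocation. H2O is released.
Step 2: A 1,2-hydride shift from the adjacent isopropyl carbon moves the positive charge from the secondary centre to an adjacent carbon, generating a more stable tertiary carbocation.
Step 3: Nucleophilic capture of the cation by H2O produces the protonated alcohol (an oxonium ion).
Step 4: Proton transfer from the O–H of the oxonium ion to H2O completes the catalytic cycle and yields the alcohol.
Total: 4 elementary steps.

4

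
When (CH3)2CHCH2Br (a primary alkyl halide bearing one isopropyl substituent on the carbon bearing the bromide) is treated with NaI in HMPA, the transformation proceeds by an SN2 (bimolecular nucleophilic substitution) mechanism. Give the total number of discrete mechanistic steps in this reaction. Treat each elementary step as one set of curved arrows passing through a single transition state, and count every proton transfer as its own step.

1

Step 1: Backside attack by I⁻ on the carbon bearing the bromide: the new C–I bond forms as the C–Br bond breaks, with Walden inversion at carbon.
Total: 1 elementary step.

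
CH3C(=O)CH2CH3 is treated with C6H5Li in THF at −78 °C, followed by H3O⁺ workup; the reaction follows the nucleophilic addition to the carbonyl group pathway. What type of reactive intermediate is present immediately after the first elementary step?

Step 1: Nucleophilic addition: the carbanion-like carbon of C6H5Li adds to the carbonyl carbon, pushing the π(C=O) electron pair onto oxygen and giving a tetrahedral alkoxide.
After step 1 the species present is a tetrahedral alkoxide intermediate.

tetrahedral alkoxide intermediate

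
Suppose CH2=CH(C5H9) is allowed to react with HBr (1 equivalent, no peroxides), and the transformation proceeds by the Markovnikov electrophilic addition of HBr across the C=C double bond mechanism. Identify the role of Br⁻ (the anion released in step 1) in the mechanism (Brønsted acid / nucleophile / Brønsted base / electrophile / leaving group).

nucleophile

Step 3: Br⁻ captures the cation: a lone pair on Br⁻ fills the empty p orbital, producing the alkyl halide product.
Br⁻ (the anion released in step 1) donates an electron pair to form a new σ-bond to carbon — it is the nucleophile.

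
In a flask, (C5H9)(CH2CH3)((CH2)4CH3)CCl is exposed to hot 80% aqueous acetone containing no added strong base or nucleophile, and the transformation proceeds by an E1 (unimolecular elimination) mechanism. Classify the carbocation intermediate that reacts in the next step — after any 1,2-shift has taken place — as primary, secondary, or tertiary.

Step 1: Ionisation: the C–Cl σ-bond cleaves heterolytically; both bonding electrons depart with Cl⁻, leaving a tertiary carbocation at the α-carbon.
No single 1,2-shift to an adjacent carbon would give a more-substituted cation, so no rearrangement occurs.

tertiary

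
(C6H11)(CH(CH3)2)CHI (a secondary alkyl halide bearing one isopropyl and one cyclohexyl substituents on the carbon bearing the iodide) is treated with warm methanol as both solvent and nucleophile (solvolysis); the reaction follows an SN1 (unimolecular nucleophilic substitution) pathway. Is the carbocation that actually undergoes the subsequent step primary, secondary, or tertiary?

Step 1: Ionisation: the C–I σ-bond cleaves heterolytically; both bonding electrons depart with I⁻, leaving a secondary carbocation at the α-carbon.
Step 2: A 1,2-hydride shift from the adjacent isopropyl carbon moves the positive charge from the secondary centre to an adjacent carbon, generating a more stable tertiary carbocation.
The cation rearranges from secondary to tertiary via a 1,2-hydride shift from the adjacent isopropyl carbon; the tertiary cation is what reacts next.

tertiary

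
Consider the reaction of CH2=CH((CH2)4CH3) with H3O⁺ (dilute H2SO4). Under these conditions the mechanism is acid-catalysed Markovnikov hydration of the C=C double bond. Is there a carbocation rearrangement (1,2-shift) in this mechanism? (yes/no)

no

The first-formed carbocation is secondary.
No single 1,2-shift to an adjacent carbon would produce a more-substituted cation than the one already present, so no rearrangement occurs.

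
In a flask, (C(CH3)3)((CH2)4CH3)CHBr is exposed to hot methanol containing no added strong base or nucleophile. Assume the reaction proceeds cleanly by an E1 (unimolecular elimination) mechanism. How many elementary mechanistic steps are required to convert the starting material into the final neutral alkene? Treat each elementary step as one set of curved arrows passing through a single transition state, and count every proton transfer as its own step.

Step 1: Ionisation: the C–Br σ-bond cleaves heterolytically; both bonding electrons depart with Br⁻, leaving a secondary carbocation at the α-carbon.
Step 2: Carbocation rearrangement: a 1,2-methyl shift from the adjacent tert-butyl carbon converts the initially-formed secondary cation into the more stable tertiary cation.
Step 3: Loss of a β-proton to a methanol molecule of the solvent: the C–H bonding pair collapses toward the cationic carbon to form the C=C π bond, yielding the alkene.
Total: 3 elementary steps.

3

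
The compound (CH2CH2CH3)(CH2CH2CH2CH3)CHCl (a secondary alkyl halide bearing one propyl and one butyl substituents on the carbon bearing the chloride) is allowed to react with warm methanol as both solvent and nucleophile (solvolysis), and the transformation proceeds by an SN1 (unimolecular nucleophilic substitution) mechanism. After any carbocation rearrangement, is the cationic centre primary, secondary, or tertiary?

Step 1: Unassisted departure of Cl⁻ (taking the C–Cl bonding pair) generates a secondary carbocation.
No single 1,2-shift to an adjacent carbon would give a more-substituted cation, so no rearrangement occurs.

secondary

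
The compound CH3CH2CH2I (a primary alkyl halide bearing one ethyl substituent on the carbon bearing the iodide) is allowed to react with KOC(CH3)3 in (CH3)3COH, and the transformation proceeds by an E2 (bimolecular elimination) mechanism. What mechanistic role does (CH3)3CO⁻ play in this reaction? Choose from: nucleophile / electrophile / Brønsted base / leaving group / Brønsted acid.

Step 1: Concerted anti-periplanar elimination: (CH3)3CO⁻ abstracts a β-H while I⁻ leaves, and the C–H electrons become the new C=C π bond — all in a single transition state.
(CH3)3CO⁻ accepts a proton in a proton-transfer step — a Brønsted base.

Brønsted base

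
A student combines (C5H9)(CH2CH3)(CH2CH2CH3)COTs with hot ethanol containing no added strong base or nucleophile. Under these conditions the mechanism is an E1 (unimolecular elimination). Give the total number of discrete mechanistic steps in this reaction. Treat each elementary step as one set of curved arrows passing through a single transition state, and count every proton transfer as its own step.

Step 1: Unassisted departure of TsO⁻ (taking the C–O bonding pair) generates a tertiary carbocation.
(No 1,2-shift: no single shift to an adjacent carbon would give a more stable cation.)
Step 2: A weak base (an ethanol molecule from the solvent) removes a proton from a carbon adjacent to the cationic centre; the electrons of that C–H bond become the new π(C=C) bond, giving the alkene.
Total: 2 elementary steps.

2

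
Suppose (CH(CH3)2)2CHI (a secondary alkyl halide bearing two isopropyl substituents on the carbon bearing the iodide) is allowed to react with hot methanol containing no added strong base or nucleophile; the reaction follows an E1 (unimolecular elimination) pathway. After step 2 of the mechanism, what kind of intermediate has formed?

tertiary carbocation

Step 1: Rate-determining heterolysis of the C–I bond gives I⁻ and a secondary carbocation.
Step 2: A hydride (H with its bonding pair) migrates from the adjacent isopropyl carbon to the cationic centre — a 1,2-hydride shift — upgrading the secondary cation to a tertiary one.
After step 2 the species present is a tertiary carbocation.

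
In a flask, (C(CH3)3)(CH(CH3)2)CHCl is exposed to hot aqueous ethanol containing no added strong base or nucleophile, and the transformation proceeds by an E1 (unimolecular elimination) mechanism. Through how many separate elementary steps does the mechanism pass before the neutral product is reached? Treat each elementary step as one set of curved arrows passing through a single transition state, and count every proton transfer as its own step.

3

Step 1: Unassisted departure of Cl⁻ (taking the C–Cl bonding pair) generates a secondary carbocation.
Step 2: A hydride (H with its bonding pair) migrates from the adjacent isopropyl carbon to the cationic centre — a 1,2-hydride shift — upgrading the secondary cation to a tertiary one.
Step 3: A water (or ethanol) molecule (solvent) deprotonates a β-carbon; as the C–H bond breaks, those electrons form the new alkene π bond.
Total: 3 elementary steps.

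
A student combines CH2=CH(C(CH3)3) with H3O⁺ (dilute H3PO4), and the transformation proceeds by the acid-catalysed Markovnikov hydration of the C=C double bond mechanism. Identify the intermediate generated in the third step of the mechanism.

oxonium ion

Step 1: Electrophilic addition begins with the π(C=C) electrons forming a bond to the proton of H3O⁺. Following Markovnikov's rule, the resulting cation is secondary. H2O is released.
Step 2: Carbocation rearrangement: a 1,2-methyl shift from the adjacent tert-butyl carbon converts the initially-formed secondary cation into the more stable tertiary cation.
Step 3: Nucleophilic capture of the cation by H2O produces the protonated alcohol (an oxonium ion).
After step 3 the species present is an oxonium ion.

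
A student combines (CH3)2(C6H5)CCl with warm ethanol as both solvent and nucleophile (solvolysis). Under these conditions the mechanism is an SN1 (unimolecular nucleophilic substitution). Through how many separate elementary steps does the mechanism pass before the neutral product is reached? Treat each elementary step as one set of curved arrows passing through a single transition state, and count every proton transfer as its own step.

Step 1: Ionisation: the C–Cl σ-bond cleaves heterolytically; both bonding electrons depart with Cl⁻, leaving a tertiary carbocation at the α-carbon.
(No 1,2-shift: no single shift to an adjacent carbon would give a more stable cation.)
Step 2: Nucleophilic capture: the oxygen of CH3CH2OH bonds to the cationic carbon, producing an oxonium-ion intermediate.
Step 3: Proton transfer from the O–H of the oxonium ion to a solvent molecule delivers the neutral ether.
Total: 3 elementary steps.

3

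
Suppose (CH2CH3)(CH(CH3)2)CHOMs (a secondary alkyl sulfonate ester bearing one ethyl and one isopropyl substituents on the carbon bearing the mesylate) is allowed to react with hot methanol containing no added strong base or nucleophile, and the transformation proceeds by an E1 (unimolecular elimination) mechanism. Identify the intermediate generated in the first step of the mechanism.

secondary carbocation

Step 1: The C–O bond breaks with both electrons going to the mesylate; MsO⁻ leaves and a secondary carbocation remains.
After step 1 the species present is a secondary carbocation.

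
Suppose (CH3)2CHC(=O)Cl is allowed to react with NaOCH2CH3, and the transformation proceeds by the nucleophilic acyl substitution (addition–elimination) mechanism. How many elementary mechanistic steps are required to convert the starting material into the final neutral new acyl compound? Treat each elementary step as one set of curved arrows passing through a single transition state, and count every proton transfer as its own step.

2

Step 1: CH3CH2O⁻ adds to the carbonyl carbon; the C=O π electrons shift onto oxygen and a tetrahedral alkoxide intermediate forms.
Step 2: Collapse of the tetrahedral intermediate: the alkoxide oxygen pushes its lone pair back to re-form C=O while Cl⁻ leaves.
Total: 2 elementary steps.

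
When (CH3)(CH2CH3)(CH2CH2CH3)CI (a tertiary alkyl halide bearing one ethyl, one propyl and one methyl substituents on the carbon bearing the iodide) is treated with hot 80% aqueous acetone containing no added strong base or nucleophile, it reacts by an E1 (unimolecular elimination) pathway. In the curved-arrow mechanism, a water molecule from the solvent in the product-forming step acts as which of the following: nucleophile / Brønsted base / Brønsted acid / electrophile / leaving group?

Brønsted base

Step 2: Loss of a β-proton to a water molecule of the solvent: the C–H bonding pair collapses toward the cationic carbon to form the C=C π bond, yielding the alkene.
A water molecule from the solvent in the product-forming step accepts a proton in a proton-transfer step — a Brønsted base.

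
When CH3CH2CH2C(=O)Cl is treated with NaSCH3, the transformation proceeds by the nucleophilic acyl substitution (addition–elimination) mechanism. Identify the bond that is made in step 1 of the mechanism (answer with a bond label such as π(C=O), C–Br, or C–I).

C–S

Step 1: CH3S⁻ adds to the carbonyl carbon; the C=O π electrons shift onto oxygen and a tetrahedral alkoxide intermediate forms.
The bond formed in this step is the C–S bond.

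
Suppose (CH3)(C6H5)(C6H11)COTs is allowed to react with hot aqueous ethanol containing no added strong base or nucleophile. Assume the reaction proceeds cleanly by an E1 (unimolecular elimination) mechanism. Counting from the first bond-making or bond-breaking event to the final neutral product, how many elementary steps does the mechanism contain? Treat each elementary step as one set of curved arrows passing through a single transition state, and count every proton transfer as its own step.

2

Step 1: Ionisation: the C–O σ-bond cleaves heterolytically; both bonding electrons depart with TsO⁻, leaving a tertiary carbocation at the α-carbon.
(No 1,2-shift: no single shift to an adjacent carbon would give a more stable cation.)
Step 2: Loss of a β-proton to a water (or ethanol) molecule of the solvent: the C–H bonding pair collapses toward the cationic carbon to form the C=C π bond, yielding the alkene.
Total: 2 elementary steps.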